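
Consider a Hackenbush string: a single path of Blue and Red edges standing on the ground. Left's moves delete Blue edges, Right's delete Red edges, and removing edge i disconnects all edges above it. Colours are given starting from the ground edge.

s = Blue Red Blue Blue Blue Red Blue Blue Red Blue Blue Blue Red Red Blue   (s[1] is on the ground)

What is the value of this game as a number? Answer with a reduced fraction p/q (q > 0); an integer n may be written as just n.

Recurse on prefixes of the 15-edge string Blue Red Blue Blue Blue Red Blue Blue Red Blue Blue Blue Red Red Blue:
edge 1 of 15 (Blue): { 0 | (no moves) } gives 1
edge 2 of 15 (Red): { 0 | 1 } gives 1/2
edge 3 of 15 (Blue): { 0 1/2 | 1 } gives 3/4
edge 4 of 15 (Blue): { 0 1/2 3/4 | 1 } gives 7/8
edge 5 of 15 (Blue): { 0 1/2 3/4 7/8 | 1 } gives 15/16
edge 6 of 15 (Red): { 0 1/2 3/4 7/8 | 15/16 1 } gives 29/32
edge 7 of 15 (Blue): { 0 1/2 3/4 7/8 29/32 | 15/16 1 } gives 59/64
edge 8 of 15 (Blue): { 0 1/2 3/4 7/8 29/32 59/64 | 15/16 1 } gives 119/128
edge 9 of 15 (Red): { 0 1/2 3/4 7/8 29/32 59/64 | 119/128 15/16 1 } gives 237/256
edge 10 of 15 (Blue): { 0 1/2 3/4 7/8 29/32 59/64 237/256 | 119/128 15/16 1 } gives 475/512
edge 11 of 15 (Blue): { 0 1/2 3/4 7/8 29/32 59/64 237/256 475/512 | 119/128 15/16 1 } gives 951/1024
edge 12 of 15 (Blue): { 0 1/2 3/4 7/8 29/32 59/64 237/256 475/512 951/1024 | 119/128 15/16 1 } gives 1903/2048
edge 13 of 15 (Red): { 0 1/2 3/4 7/8 29/32 59/64 237/256 475/512 951/1024 | 1903/2048 119/128 15/16 1 } gives 3805/4096
edge 14 of 15 (Red): { 0 1/2 3/4 7/8 29/32 59/64 237/256 475/512 951/1024 | 3805/4096 1903/2048 119/128 15/16 1 } gives 7609/8192
edge 15 of 15 (Blue): { 0 1/2 3/4 7/8 29/32 59/64 237/256 475/512 951/1024 7609/8192 | 3805/4096 1903/2048 119/128 15/16 1 } gives 15219/16384

15219/16384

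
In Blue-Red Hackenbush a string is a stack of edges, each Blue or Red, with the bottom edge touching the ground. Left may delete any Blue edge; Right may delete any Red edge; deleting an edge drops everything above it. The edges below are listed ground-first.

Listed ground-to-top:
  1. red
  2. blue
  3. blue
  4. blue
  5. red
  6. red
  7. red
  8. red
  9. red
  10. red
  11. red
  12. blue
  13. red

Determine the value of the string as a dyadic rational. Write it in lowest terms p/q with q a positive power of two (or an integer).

-1019/4096

1 of 13 · r · max L −∞ · min R 0 gives -1
2 of 13 · rb · max L -1 · min R 0 gives -1/2
3 of 13 · rbb · max L -1/2 · min R 0 gives -1/4
4 of 13 · rbbb · max L -1/4 · min R 0 gives -1/8
5 of 13 · rbbbr · max L -1/4 · min R -1/8 gives -3/16
6 of 13 · rbbbrr · max L -1/4 · min R -3/16 gives -7/32
7 of 13 · rbbbrrr · max L -1/4 · min R -7/32 gives -15/64
8 of 13 · rbbbrrrr · max L -1/4 · min R -15/64 gives -31/128
9 of 13 · rbbbrrrrr · max L -1/4 · min R -31/128 gives -63/256
10 of 13 · rbbbrrrrrr · max L -1/4 · min R -63/256 gives -127/512
11 of 13 · rbbbrrrrrrr · max L -1/4 · min R -127/512 gives -255/1024
12 of 13 · rbbbrrrrrrrb · max L -255/1024 · min R -127/512 gives -509/2048
13 of 13 · rbbbrrrrrrrbr · max L -255/1024 · min R -509/2048 gives -1019/4096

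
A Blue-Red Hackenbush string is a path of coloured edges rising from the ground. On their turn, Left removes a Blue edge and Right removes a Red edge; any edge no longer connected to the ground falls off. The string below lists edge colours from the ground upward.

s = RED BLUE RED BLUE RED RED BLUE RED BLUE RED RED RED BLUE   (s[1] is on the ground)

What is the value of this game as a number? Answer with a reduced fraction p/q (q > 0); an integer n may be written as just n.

-2909/4096

Build val(s[:k]) for k = 1..13, string s = RED BLUE RED BLUE RED RED BLUE RED BLUE RED RED RED BLUE.
edge 1 of 13 (RED): {  | 0 } gives -1
edge 2 of 13 (BLUE): { -1 | 0 } gives -1/2
edge 3 of 13 (RED): { -1 | -1/2; 0 } gives -3/4
edge 4 of 13 (BLUE): { -1; -3/4 | -1/2; 0 } gives -5/8
edge 5 of 13 (RED): { -1; -3/4 | -5/8; -1/2; 0 } gives -11/16
edge 6 of 13 (RED): { -1; -3/4 | -11/16; -5/8; -1/2; 0 } gives -23/32
edge 7 of 13 (BLUE): { -1; -3/4; -23/32 | -11/16; -5/8; -1/2; 0 } gives -45/64
edge 8 of 13 (RED): { -1; -3/4; -23/32 | -45/64; -11/16; -5/8; -1/2; 0 } gives -91/128
edge 9 of 13 (BLUE): { -1; -3/4; -23/32; -91/128 | -45/64; -11/16; -5/8; -1/2; 0 } gives -181/256
edge 10 of 13 (RED): { -1; -3/4; -23/32; -91/128 | -181/256; -45/64; -11/16; -5/8; -1/2; 0 } gives -363/512
edge 11 of 13 (RED): { -1; -3/4; -23/32; -91/128 | -363/512; -181/256; -45/64; -11/16; -5/8; -1/2; 0 } gives -727/1024
edge 12 of 13 (RED): { -1; -3/4; -23/32; -91/128 | -727/1024; -363/512; -181/256; -45/64; -11/16; -5/8; -1/2; 0 } gives -1455/2048
edge 13 of 13 (BLUE): { -1; -3/4; -23/32; -91/128; -1455/2048 | -727/1024; -363/512; -181/256; -45/64; -11/16; -5/8; -1/2; 0 } gives -2909/4096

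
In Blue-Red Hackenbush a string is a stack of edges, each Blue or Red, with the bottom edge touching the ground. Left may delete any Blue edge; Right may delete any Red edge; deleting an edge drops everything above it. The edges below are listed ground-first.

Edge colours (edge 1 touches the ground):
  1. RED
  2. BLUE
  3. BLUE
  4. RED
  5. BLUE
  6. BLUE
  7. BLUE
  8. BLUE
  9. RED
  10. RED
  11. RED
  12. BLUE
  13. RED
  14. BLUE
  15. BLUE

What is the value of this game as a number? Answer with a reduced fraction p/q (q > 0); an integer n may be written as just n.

G_1 [R]  L=[(no moves)]  R=[0]  so -1
G_2 [RB]  L=[-1]  R=[0]  so -1/2
G_3 [RBB]  L=[-1 -1/2]  R=[0]  so -1/4
G_4 [RBBR]  L=[-1 -1/2]  R=[-1/4 0]  so -3/8
G_5 [RBBRB]  L=[-1 -1/2 -3/8]  R=[-1/4 0]  so -5/16
G_6 [RBBRBB]  L=[-1 -1/2 -3/8 -5/16]  R=[-1/4 0]  so -9/32
G_7 [RBBRBBB]  L=[-1 -1/2 -3/8 -5/16 -9/32]  R=[-1/4 0]  so -17/64
G_8 [RBBRBBBB]  L=[-1 -1/2 -3/8 -5/16 -9/32 -17/64]  R=[-1/4 0]  so -33/128
G_9 [RBBRBBBBR]  L=[-1 -1/2 -3/8 -5/16 -9/32 -17/64]  R=[-33/128 -1/4 0]  so -67/256
G_10 [RBBRBBBBRR]  L=[-1 -1/2 -3/8 -5/16 -9/32 -17/64]  R=[-67/256 -33/128 -1/4 0]  so -135/512
G_11 [RBBRBBBBRRR]  L=[-1 -1/2 -3/8 -5/16 -9/32 -17/64]  R=[-135/512 -67/256 -33/128 -1/4 0]  so -271/1024
G_12 [RBBRBBBBRRRB]  L=[-1 -1/2 -3/8 -5/16 -9/32 -17/64 -271/1024]  R=[-135/512 -67/256 -33/128 -1/4 0]  so -541/2048
G_13 [RBBRBBBBRRRBR]  L=[-1 -1/2 -3/8 -5/16 -9/32 -17/64 -271/1024]  R=[-541/2048 -135/512 -67/256 -33/128 -1/4 0]  so -1083/4096
G_14 [RBBRBBBBRRRBRB]  L=[-1 -1/2 -3/8 -5/16 -9/32 -17/64 -271/1024 -1083/4096]  R=[-541/2048 -135/512 -67/256 -33/128 -1/4 0]  so -2165/8192
G_15 [RBBRBBBBRRRBRBB]  L=[-1 -1/2 -3/8 -5/16 -9/32 -17/64 -271/1024 -1083/4096 -2165/8192]  R=[-541/2048 -135/512 -67/256 -33/128 -1/4 0]  so -4329/16384

-4329/16384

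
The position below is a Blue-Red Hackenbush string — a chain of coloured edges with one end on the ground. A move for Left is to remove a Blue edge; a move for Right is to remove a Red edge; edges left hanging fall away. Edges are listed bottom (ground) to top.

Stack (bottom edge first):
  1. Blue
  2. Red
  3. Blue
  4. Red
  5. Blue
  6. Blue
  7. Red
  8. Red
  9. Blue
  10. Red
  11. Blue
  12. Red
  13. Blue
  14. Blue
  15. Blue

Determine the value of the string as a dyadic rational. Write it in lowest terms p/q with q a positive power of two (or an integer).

Prefix values for Blue Red Blue Red Blue Blue Red Red Blue Red Blue Red Blue Blue Blue via {L|R} + simplicity:
1 of 15 · B · max L 0 · min R +∞ gives 1
2 of 15 · BR · max L 0 · min R 1 gives 1/2
3 of 15 · BRB · max L 1/2 · min R 1 gives 3/4
4 of 15 · BRBR · max L 1/2 · min R 3/4 gives 5/8
5 of 15 · BRBRB · max L 5/8 · min R 3/4 gives 11/16
6 of 15 · BRBRBB · max L 11/16 · min R 3/4 gives 23/32
7 of 15 · BRBRBBR · max L 11/16 · min R 23/32 gives 45/64
8 of 15 · BRBRBBRR · max L 11/16 · min R 45/64 gives 89/128
9 of 15 · BRBRBBRRB · max L 89/128 · min R 45/64 gives 179/256
10 of 15 · BRBRBBRRBR · max L 89/128 · min R 179/256 gives 357/512
11 of 15 · BRBRBBRRBRB · max L 357/512 · min R 179/256 gives 715/1024
12 of 15 · BRBRBBRRBRBR · max L 357/512 · min R 715/1024 gives 1429/2048
13 of 15 · BRBRBBRRBRBRB · max L 1429/2048 · min R 715/1024 gives 2859/4096
14 of 15 · BRBRBBRRBRBRBB · max L 2859/4096 · min R 715/1024 gives 5719/8192
15 of 15 · BRBRBBRRBRBRBBB · max L 5719/8192 · min R 715/1024 gives 11439/16384

11439/16384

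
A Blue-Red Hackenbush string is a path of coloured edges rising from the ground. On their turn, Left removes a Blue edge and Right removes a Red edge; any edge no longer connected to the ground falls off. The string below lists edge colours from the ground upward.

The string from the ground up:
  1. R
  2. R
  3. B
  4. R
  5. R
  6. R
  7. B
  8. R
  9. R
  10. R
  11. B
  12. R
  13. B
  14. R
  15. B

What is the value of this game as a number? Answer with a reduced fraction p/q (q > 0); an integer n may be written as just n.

-15829/8192

v_1 [R]  L=[∅]  R=[0]  so -1
v_2 [RR]  L=[∅]  R=[-1,0]  so -2
v_3 [RRB]  L=[-2]  R=[-1,0]  so -3/2
v_4 [RRBR]  L=[-2]  R=[-3/2,-1,0]  so -7/4
v_5 [RRBRR]  L=[-2]  R=[-7/4,-3/2,-1,0]  so -15/8
v_6 [RRBRRR]  L=[-2]  R=[-15/8,-7/4,-3/2,-1,0]  so -31/16
v_7 [RRBRRRB]  L=[-2,-31/16]  R=[-15/8,-7/4,-3/2,-1,0]  so -61/32
v_8 [RRBRRRBR]  L=[-2,-31/16]  R=[-61/32,-15/8,-7/4,-3/2,-1,0]  so -123/64
v_9 [RRBRRRBRR]  L=[-2,-31/16]  R=[-123/64,-61/32,-15/8,-7/4,-3/2,-1,0]  so -247/128
v_10 [RRBRRRBRRR]  L=[-2,-31/16]  R=[-247/128,-123/64,-61/32,-15/8,-7/4,-3/2,-1,0]  so -495/256
v_11 [RRBRRRBRRRB]  L=[-2,-31/16,-495/256]  R=[-247/128,-123/64,-61/32,-15/8,-7/4,-3/2,-1,0]  so -989/512
v_12 [RRBRRRBRRRBR]  L=[-2,-31/16,-495/256]  R=[-989/512,-247/128,-123/64,-61/32,-15/8,-7/4,-3/2,-1,0]  so -1979/1024
v_13 [RRBRRRBRRRBRB]  L=[-2,-31/16,-495/256,-1979/1024]  R=[-989/512,-247/128,-123/64,-61/32,-15/8,-7/4,-3/2,-1,0]  so -3957/2048
v_14 [RRBRRRBRRRBRBR]  L=[-2,-31/16,-495/256,-1979/1024]  R=[-3957/2048,-989/512,-247/128,-123/64,-61/32,-15/8,-7/4,-3/2,-1,0]  so -7915/4096
v_15 [RRBRRRBRRRBRBRB]  L=[-2,-31/16,-495/256,-1979/1024,-7915/4096]  R=[-3957/2048,-989/512,-247/128,-123/64,-61/32,-15/8,-7/4,-3/2,-1,0]  so -15829/8192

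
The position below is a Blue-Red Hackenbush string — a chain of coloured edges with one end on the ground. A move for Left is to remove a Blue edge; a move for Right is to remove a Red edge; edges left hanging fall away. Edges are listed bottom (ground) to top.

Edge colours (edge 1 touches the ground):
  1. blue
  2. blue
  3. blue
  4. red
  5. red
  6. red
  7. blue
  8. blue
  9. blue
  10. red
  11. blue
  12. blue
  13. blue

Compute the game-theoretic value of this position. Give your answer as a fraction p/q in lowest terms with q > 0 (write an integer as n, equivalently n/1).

2287/1024

Recurse on prefixes of the 13-edge string blue blue blue red red red blue blue blue red blue blue blue:
step 1: add blue to get b; options L={ 0 } R={ (no moves) } gives 1
step 2: add blue to get bb; options L={ 0, 1 } R={ (no moves) } gives 2
step 3: add blue to get bbb; options L={ 0, 1, 2 } R={ (no moves) } gives 3
step 4: add red to get bbbr; options L={ 0, 1, 2 } R={ 3 } gives 5/2
step 5: add red to get bbbrr; options L={ 0, 1, 2 } R={ 5/2, 3 } gives 9/4
step 6: add red to get bbbrrr; options L={ 0, 1, 2 } R={ 9/4, 5/2, 3 } gives 17/8
step 7: add blue to get bbbrrrb; options L={ 0, 1, 2, 17/8 } R={ 9/4, 5/2, 3 } gives 35/16
step 8: add blue to get bbbrrrbb; options L={ 0, 1, 2, 17/8, 35/16 } R={ 9/4, 5/2, 3 } gives 71/32
step 9: add blue to get bbbrrrbbb; options L={ 0, 1, 2, 17/8, 35/16, 71/32 } R={ 9/4, 5/2, 3 } gives 143/64
step 10: add red to get bbbrrrbbbr; options L={ 0, 1, 2, 17/8, 35/16, 71/32 } R={ 143/64, 9/4, 5/2, 3 } gives 285/128
step 11: add blue to get bbbrrrbbbrb; options L={ 0, 1, 2, 17/8, 35/16, 71/32, 285/128 } R={ 143/64, 9/4, 5/2, 3 } gives 571/256
step 12: add blue to get bbbrrrbbbrbb; options L={ 0, 1, 2, 17/8, 35/16, 71/32, 285/128, 571/256 } R={ 143/64, 9/4, 5/2, 3 } gives 1143/512
step 13: add blue to get bbbrrrbbbrbbb; options L={ 0, 1, 2, 17/8, 35/16, 71/32, 285/128, 571/256, 1143/512 } R={ 143/64, 9/4, 5/2, 3 } gives 2287/1024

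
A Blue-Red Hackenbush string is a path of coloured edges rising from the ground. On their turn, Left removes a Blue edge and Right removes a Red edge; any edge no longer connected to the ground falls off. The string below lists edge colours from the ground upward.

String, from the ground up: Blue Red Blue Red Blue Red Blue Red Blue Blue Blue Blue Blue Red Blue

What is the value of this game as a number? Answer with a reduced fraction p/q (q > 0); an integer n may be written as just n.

11003/16384

Build g(s[:k]) for k = 1..15, string s = Blue Red Blue Red Blue Red Blue Red Blue Blue Blue Blue Blue Red Blue.
step 1: add Blue to get B; options L={ 0 } R={ ∅ } ⇒ 1
step 2: add Red to get BR; options L={ 0 } R={ 1 } ⇒ 1/2
step 3: add Blue to get BRB; options L={ 0, 1/2 } R={ 1 } ⇒ 3/4
step 4: add Red to get BRBR; options L={ 0, 1/2 } R={ 3/4, 1 } ⇒ 5/8
step 5: add Blue to get BRBRB; options L={ 0, 1/2, 5/8 } R={ 3/4, 1 } ⇒ 11/16
step 6: add Red to get BRBRBR; options L={ 0, 1/2, 5/8 } R={ 11/16, 3/4, 1 } ⇒ 21/32
step 7: add Blue to get BRBRBRB; options L={ 0, 1/2, 5/8, 21/32 } R={ 11/16, 3/4, 1 } ⇒ 43/64
step 8: add Red to get BRBRBRBR; options L={ 0, 1/2, 5/8, 21/32 } R={ 43/64, 11/16, 3/4, 1 } ⇒ 85/128
step 9: add Blue to get BRBRBRBRB; options L={ 0, 1/2, 5/8, 21/32, 85/128 } R={ 43/64, 11/16, 3/4, 1 } ⇒ 171/256
step 10: add Blue to get BRBRBRBRBB; options L={ 0, 1/2, 5/8, 21/32, 85/128, 171/256 } R={ 43/64, 11/16, 3/4, 1 } ⇒ 343/512
step 11: add Blue to get BRBRBRBRBBB; options L={ 0, 1/2, 5/8, 21/32, 85/128, 171/256, 343/512 } R={ 43/64, 11/16, 3/4, 1 } ⇒ 687/1024
step 12: add Blue to get BRBRBRBRBBBB; options L={ 0, 1/2, 5/8, 21/32, 85/128, 171/256, 343/512, 687/1024 } R={ 43/64, 11/16, 3/4, 1 } ⇒ 1375/2048
step 13: add Blue to get BRBRBRBRBBBBB; options L={ 0, 1/2, 5/8, 21/32, 85/128, 171/256, 343/512, 687/1024, 1375/2048 } R={ 43/64, 11/16, 3/4, 1 } ⇒ 2751/4096
step 14: add Red to get BRBRBRBRBBBBBR; options L={ 0, 1/2, 5/8, 21/32, 85/128, 171/256, 343/512, 687/1024, 1375/2048 } R={ 2751/4096, 43/64, 11/16, 3/4, 1 } ⇒ 5501/8192
step 15: add Blue to get BRBRBRBRBBBBBRB; options L={ 0, 1/2, 5/8, 21/32, 85/128, 171/256, 343/512, 687/1024, 1375/2048, 5501/8192 } R={ 2751/4096, 43/64, 11/16, 3/4, 1 } ⇒ 11003/16384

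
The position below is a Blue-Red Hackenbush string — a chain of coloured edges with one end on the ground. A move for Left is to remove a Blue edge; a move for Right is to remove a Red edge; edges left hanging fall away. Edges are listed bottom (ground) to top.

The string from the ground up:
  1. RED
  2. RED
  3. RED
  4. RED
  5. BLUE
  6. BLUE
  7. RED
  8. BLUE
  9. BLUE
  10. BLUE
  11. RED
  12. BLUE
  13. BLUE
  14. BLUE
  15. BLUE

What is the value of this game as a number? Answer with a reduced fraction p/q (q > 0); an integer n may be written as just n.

-6689/2048

G_1 [R]  L=[—]  R=[0]  → -1
G_2 [RR]  L=[—]  R=[-1; 0]  → -2
G_3 [RRR]  L=[—]  R=[-2; -1; 0]  → -3
G_4 [RRRR]  L=[—]  R=[-3; -2; -1; 0]  → -4
G_5 [RRRRB]  L=[-4]  R=[-3; -2; -1; 0]  → -7/2
G_6 [RRRRBB]  L=[-4; -7/2]  R=[-3; -2; -1; 0]  → -13/4
G_7 [RRRRBBR]  L=[-4; -7/2]  R=[-13/4; -3; -2; -1; 0]  → -27/8
G_8 [RRRRBBRB]  L=[-4; -7/2; -27/8]  R=[-13/4; -3; -2; -1; 0]  → -53/16
G_9 [RRRRBBRBB]  L=[-4; -7/2; -27/8; -53/16]  R=[-13/4; -3; -2; -1; 0]  → -105/32
G_10 [RRRRBBRBBB]  L=[-4; -7/2; -27/8; -53/16; -105/32]  R=[-13/4; -3; -2; -1; 0]  → -209/64
G_11 [RRRRBBRBBBR]  L=[-4; -7/2; -27/8; -53/16; -105/32]  R=[-209/64; -13/4; -3; -2; -1; 0]  → -419/128
G_12 [RRRRBBRBBBRB]  L=[-4; -7/2; -27/8; -53/16; -105/32; -419/128]  R=[-209/64; -13/4; -3; -2; -1; 0]  → -837/256
G_13 [RRRRBBRBBBRBB]  L=[-4; -7/2; -27/8; -53/16; -105/32; -419/128; -837/256]  R=[-209/64; -13/4; -3; -2; -1; 0]  → -1673/512
G_14 [RRRRBBRBBBRBBB]  L=[-4; -7/2; -27/8; -53/16; -105/32; -419/128; -837/256; -1673/512]  R=[-209/64; -13/4; -3; -2; -1; 0]  → -3345/1024
G_15 [RRRRBBRBBBRBBBB]  L=[-4; -7/2; -27/8; -53/16; -105/32; -419/128; -837/256; -1673/512; -3345/1024]  R=[-209/64; -13/4; -3; -2; -1; 0]  → -6689/2048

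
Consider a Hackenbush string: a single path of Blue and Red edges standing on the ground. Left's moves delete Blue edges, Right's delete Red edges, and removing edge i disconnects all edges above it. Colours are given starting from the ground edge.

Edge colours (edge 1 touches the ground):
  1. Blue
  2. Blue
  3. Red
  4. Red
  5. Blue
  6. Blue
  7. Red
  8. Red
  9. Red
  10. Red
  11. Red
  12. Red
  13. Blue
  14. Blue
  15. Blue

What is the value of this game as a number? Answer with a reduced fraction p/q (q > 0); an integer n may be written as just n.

g(B) = { 0 | — } -> 1
g(BB) = { 0, 1 | — } -> 2
g(BBR) = { 0, 1 | 2 } -> 3/2
g(BBRR) = { 0, 1 | 3/2, 2 } -> 5/4
g(BBRRB) = { 0, 1, 5/4 | 3/2, 2 } -> 11/8
g(BBRRBB) = { 0, 1, 5/4, 11/8 | 3/2, 2 } -> 23/16
g(BBRRBBR) = { 0, 1, 5/4, 11/8 | 23/16, 3/2, 2 } -> 45/32
g(BBRRBBRR) = { 0, 1, 5/4, 11/8 | 45/32, 23/16, 3/2, 2 } -> 89/64
g(BBRRBBRRR) = { 0, 1, 5/4, 11/8 | 89/64, 45/32, 23/16, 3/2, 2 } -> 177/128
g(BBRRBBRRRR) = { 0, 1, 5/4, 11/8 | 177/128, 89/64, 45/32, 23/16, 3/2, 2 } -> 353/256
g(BBRRBBRRRRR) = { 0, 1, 5/4, 11/8 | 353/256, 177/128, 89/64, 45/32, 23/16, 3/2, 2 } -> 705/512
g(BBRRBBRRRRRR) = { 0, 1, 5/4, 11/8 | 705/512, 353/256, 177/128, 89/64, 45/32, 23/16, 3/2, 2 } -> 1409/1024
g(BBRRBBRRRRRRB) = { 0, 1, 5/4, 11/8, 1409/1024 | 705/512, 353/256, 177/128, 89/64, 45/32, 23/16, 3/2, 2 } -> 2819/2048
g(BBRRBBRRRRRRBB) = { 0, 1, 5/4, 11/8, 1409/1024, 2819/2048 | 705/512, 353/256, 177/128, 89/64, 45/32, 23/16, 3/2, 2 } -> 5639/4096
g(BBRRBBRRRRRRBBB) = { 0, 1, 5/4, 11/8, 1409/1024, 2819/2048, 5639/4096 | 705/512, 353/256, 177/128, 89/64, 45/32, 23/16, 3/2, 2 } -> 11279/8192

11279/8192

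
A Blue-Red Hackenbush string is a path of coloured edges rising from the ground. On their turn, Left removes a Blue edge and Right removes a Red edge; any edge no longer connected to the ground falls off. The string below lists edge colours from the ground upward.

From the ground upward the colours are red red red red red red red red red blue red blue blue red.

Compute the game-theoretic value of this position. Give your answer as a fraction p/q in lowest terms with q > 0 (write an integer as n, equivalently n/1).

-275/32

Recurse on prefixes of the 14-edge string red red red red red red red red red blue red blue blue red:
1 of 14 · r · max L −∞ · min R 0 ⇒ -1
2 of 14 · rr · max L −∞ · min R -1 ⇒ -2
3 of 14 · rrr · max L −∞ · min R -2 ⇒ -3
4 of 14 · rrrr · max L −∞ · min R -3 ⇒ -4
5 of 14 · rrrrr · max L −∞ · min R -4 ⇒ -5
6 of 14 · rrrrrr · max L −∞ · min R -5 ⇒ -6
7 of 14 · rrrrrrr · max L −∞ · min R -6 ⇒ -7
8 of 14 · rrrrrrrr · max L −∞ · min R -7 ⇒ -8
9 of 14 · rrrrrrrrr · max L −∞ · min R -8 ⇒ -9
10 of 14 · rrrrrrrrrb · max L -9 · min R -8 ⇒ -17/2
11 of 14 · rrrrrrrrrbr · max L -9 · min R -17/2 ⇒ -35/4
12 of 14 · rrrrrrrrrbrb · max L -35/4 · min R -17/2 ⇒ -69/8
13 of 14 · rrrrrrrrrbrbb · max L -69/8 · min R -17/2 ⇒ -137/16
14 of 14 · rrrrrrrrrbrbbr · max L -69/8 · min R -137/16 ⇒ -275/32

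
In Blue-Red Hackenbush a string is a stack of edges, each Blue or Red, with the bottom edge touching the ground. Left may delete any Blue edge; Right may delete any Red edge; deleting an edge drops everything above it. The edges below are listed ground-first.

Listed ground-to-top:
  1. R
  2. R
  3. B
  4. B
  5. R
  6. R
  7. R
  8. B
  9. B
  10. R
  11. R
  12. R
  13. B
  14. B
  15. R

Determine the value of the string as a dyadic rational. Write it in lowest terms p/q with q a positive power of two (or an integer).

Prefix values for R R B B R R R B B R R R B B R via {L|R} + simplicity:
R: Left { — }, Right { 0 } -> simplest -1
RR: Left { — }, Right { -1,0 } -> simplest -2
RRB: Left { -2 }, Right { -1,0 } -> simplest -3/2
RRBB: Left { -2,-3/2 }, Right { -1,0 } -> simplest -5/4
RRBBR: Left { -2,-3/2 }, Right { -5/4,-1,0 } -> simplest -11/8
RRBBRR: Left { -2,-3/2 }, Right { -11/8,-5/4,-1,0 } -> simplest -23/16
RRBBRRR: Left { -2,-3/2 }, Right { -23/16,-11/8,-5/4,-1,0 } -> simplest -47/32
RRBBRRRB: Left { -2,-3/2,-47/32 }, Right { -23/16,-11/8,-5/4,-1,0 } -> simplest -93/64
RRBBRRRBB: Left { -2,-3/2,-47/32,-93/64 }, Right { -23/16,-11/8,-5/4,-1,0 } -> simplest -185/128
RRBBRRRBBR: Left { -2,-3/2,-47/32,-93/64 }, Right { -185/128,-23/16,-11/8,-5/4,-1,0 } -> simplest -371/256
RRBBRRRBBRR: Left { -2,-3/2,-47/32,-93/64 }, Right { -371/256,-185/128,-23/16,-11/8,-5/4,-1,0 } -> simplest -743/512
RRBBRRRBBRRR: Left { -2,-3/2,-47/32,-93/64 }, Right { -743/512,-371/256,-185/128,-23/16,-11/8,-5/4,-1,0 } -> simplest -1487/1024
RRBBRRRBBRRRB: Left { -2,-3/2,-47/32,-93/64,-1487/1024 }, Right { -743/512,-371/256,-185/128,-23/16,-11/8,-5/4,-1,0 } -> simplest -2973/2048
RRBBRRRBBRRRBB: Left { -2,-3/2,-47/32,-93/64,-1487/1024,-2973/2048 }, Right { -743/512,-371/256,-185/128,-23/16,-11/8,-5/4,-1,0 } -> simplest -5945/4096
RRBBRRRBBRRRBBR: Left { -2,-3/2,-47/32,-93/64,-1487/1024,-2973/2048 }, Right { -5945/4096,-743/512,-371/256,-185/128,-23/16,-11/8,-5/4,-1,0 } -> simplest -11891/8192

-11891/8192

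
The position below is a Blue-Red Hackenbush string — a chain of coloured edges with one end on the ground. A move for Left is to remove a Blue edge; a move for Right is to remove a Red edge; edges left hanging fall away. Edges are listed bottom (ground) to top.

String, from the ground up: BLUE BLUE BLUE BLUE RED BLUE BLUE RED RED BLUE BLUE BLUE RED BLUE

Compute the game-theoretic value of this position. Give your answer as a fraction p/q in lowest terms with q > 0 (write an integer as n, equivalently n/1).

3899/1024

B: Left { 0 }, Right { — } gives simplest 1
BB: Left { 0,1 }, Right { — } gives simplest 2
BBB: Left { 0,1,2 }, Right { — } gives simplest 3
BBBB: Left { 0,1,2,3 }, Right { — } gives simplest 4
BBBBR: Left { 0,1,2,3 }, Right { 4 } gives simplest 7/2
BBBBRB: Left { 0,1,2,3,7/2 }, Right { 4 } gives simplest 15/4
BBBBRBB: Left { 0,1,2,3,7/2,15/4 }, Right { 4 } gives simplest 31/8
BBBBRBBR: Left { 0,1,2,3,7/2,15/4 }, Right { 31/8,4 } gives simplest 61/16
BBBBRBBRR: Left { 0,1,2,3,7/2,15/4 }, Right { 61/16,31/8,4 } gives simplest 121/32
BBBBRBBRRB: Left { 0,1,2,3,7/2,15/4,121/32 }, Right { 61/16,31/8,4 } gives simplest 243/64
BBBBRBBRRBB: Left { 0,1,2,3,7/2,15/4,121/32,243/64 }, Right { 61/16,31/8,4 } gives simplest 487/128
BBBBRBBRRBBB: Left { 0,1,2,3,7/2,15/4,121/32,243/64,487/128 }, Right { 61/16,31/8,4 } gives simplest 975/256
BBBBRBBRRBBBR: Left { 0,1,2,3,7/2,15/4,121/32,243/64,487/128 }, Right { 975/256,61/16,31/8,4 } gives simplest 1949/512
BBBBRBBRRBBBRB: Left { 0,1,2,3,7/2,15/4,121/32,243/64,487/128,1949/512 }, Right { 975/256,61/16,31/8,4 } gives simplest 3899/1024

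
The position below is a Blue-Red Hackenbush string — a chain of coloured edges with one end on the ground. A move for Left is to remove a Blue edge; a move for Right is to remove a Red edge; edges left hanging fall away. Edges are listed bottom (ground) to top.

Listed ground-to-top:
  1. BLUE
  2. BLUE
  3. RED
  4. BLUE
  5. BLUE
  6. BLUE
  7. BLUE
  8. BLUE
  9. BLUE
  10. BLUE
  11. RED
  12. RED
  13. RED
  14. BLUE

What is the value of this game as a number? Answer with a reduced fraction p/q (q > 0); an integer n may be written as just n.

1 of 14 · B · max L 0 · min R +∞ — 1
2 of 14 · BB · max L 1 · min R +∞ — 2
3 of 14 · BBR · max L 1 · min R 2 — 3/2
4 of 14 · BBRB · max L 3/2 · min R 2 — 7/4
5 of 14 · BBRBB · max L 7/4 · min R 2 — 15/8
6 of 14 · BBRBBB · max L 15/8 · min R 2 — 31/16
7 of 14 · BBRBBBB · max L 31/16 · min R 2 — 63/32
8 of 14 · BBRBBBBB · max L 63/32 · min R 2 — 127/64
9 of 14 · BBRBBBBBB · max L 127/64 · min R 2 — 255/128
10 of 14 · BBRBBBBBBB · max L 255/128 · min R 2 — 511/256
11 of 14 · BBRBBBBBBBR · max L 255/128 · min R 511/256 — 1021/512
12 of 14 · BBRBBBBBBBRR · max L 255/128 · min R 1021/512 — 2041/1024
13 of 14 · BBRBBBBBBBRRR · max L 255/128 · min R 2041/1024 — 4081/2048
14 of 14 · BBRBBBBBBBRRRB · max L 4081/2048 · min R 2041/1024 — 8163/4096

8163/4096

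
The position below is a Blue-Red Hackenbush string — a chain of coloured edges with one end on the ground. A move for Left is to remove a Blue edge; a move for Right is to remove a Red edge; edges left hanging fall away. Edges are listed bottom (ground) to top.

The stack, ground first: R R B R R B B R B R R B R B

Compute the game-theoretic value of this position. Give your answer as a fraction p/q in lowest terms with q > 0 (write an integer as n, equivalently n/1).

Recurse on prefixes of the 14-edge string R R B R R B B R B R R B R B:
R: Left { (no moves) }, Right { 0 } so simplest -1
RR: Left { (no moves) }, Right { -1, 0 } so simplest -2
RRB: Left { -2 }, Right { -1, 0 } so simplest -3/2
RRBR: Left { -2 }, Right { -3/2, -1, 0 } so simplest -7/4
RRBRR: Left { -2 }, Right { -7/4, -3/2, -1, 0 } so simplest -15/8
RRBRRB: Left { -2, -15/8 }, Right { -7/4, -3/2, -1, 0 } so simplest -29/16
RRBRRBB: Left { -2, -15/8, -29/16 }, Right { -7/4, -3/2, -1, 0 } so simplest -57/32
RRBRRBBR: Left { -2, -15/8, -29/16 }, Right { -57/32, -7/4, -3/2, -1, 0 } so simplest -115/64
RRBRRBBRB: Left { -2, -15/8, -29/16, -115/64 }, Right { -57/32, -7/4, -3/2, -1, 0 } so simplest -229/128
RRBRRBBRBR: Left { -2, -15/8, -29/16, -115/64 }, Right { -229/128, -57/32, -7/4, -3/2, -1, 0 } so simplest -459/256
RRBRRBBRBRR: Left { -2, -15/8, -29/16, -115/64 }, Right { -459/256, -229/128, -57/32, -7/4, -3/2, -1, 0 } so simplest -919/512
RRBRRBBRBRRB: Left { -2, -15/8, -29/16, -115/64, -919/512 }, Right { -459/256, -229/128, -57/32, -7/4, -3/2, -1, 0 } so simplest -1837/1024
RRBRRBBRBRRBR: Left { -2, -15/8, -29/16, -115/64, -919/512 }, Right { -1837/1024, -459/256, -229/128, -57/32, -7/4, -3/2, -1, 0 } so simplest -3675/2048
RRBRRBBRBRRBRB: Left { -2, -15/8, -29/16, -115/64, -919/512, -3675/2048 }, Right { -1837/1024, -459/256, -229/128, -57/32, -7/4, -3/2, -1, 0 } so simplest -7349/4096

-7349/4096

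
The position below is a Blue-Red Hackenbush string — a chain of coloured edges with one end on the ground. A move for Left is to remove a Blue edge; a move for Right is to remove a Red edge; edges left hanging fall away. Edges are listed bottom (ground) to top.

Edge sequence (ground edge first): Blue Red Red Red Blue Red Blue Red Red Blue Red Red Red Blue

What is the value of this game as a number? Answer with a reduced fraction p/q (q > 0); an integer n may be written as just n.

1315/8192

Build value(s[:k]) for k = 1..14, string s = Blue Red Red Red Blue Red Blue Red Red Blue Red Red Red Blue.
value(B) = { 0 | (no moves) } ⇒ 1
value(BR) = { 0 | 1 } ⇒ 1/2
value(BRR) = { 0 | 1/2,1 } ⇒ 1/4
value(BRRR) = { 0 | 1/4,1/2,1 } ⇒ 1/8
value(BRRRB) = { 0,1/8 | 1/4,1/2,1 } ⇒ 3/16
value(BRRRBR) = { 0,1/8 | 3/16,1/4,1/2,1 } ⇒ 5/32
value(BRRRBRB) = { 0,1/8,5/32 | 3/16,1/4,1/2,1 } ⇒ 11/64
value(BRRRBRBR) = { 0,1/8,5/32 | 11/64,3/16,1/4,1/2,1 } ⇒ 21/128
value(BRRRBRBRR) = { 0,1/8,5/32 | 21/128,11/64,3/16,1/4,1/2,1 } ⇒ 41/256
value(BRRRBRBRRB) = { 0,1/8,5/32,41/256 | 21/128,11/64,3/16,1/4,1/2,1 } ⇒ 83/512
value(BRRRBRBRRBR) = { 0,1/8,5/32,41/256 | 83/512,21/128,11/64,3/16,1/4,1/2,1 } ⇒ 165/1024
value(BRRRBRBRRBRR) = { 0,1/8,5/32,41/256 | 165/1024,83/512,21/128,11/64,3/16,1/4,1/2,1 } ⇒ 329/2048
value(BRRRBRBRRBRRR) = { 0,1/8,5/32,41/256 | 329/2048,165/1024,83/512,21/128,11/64,3/16,1/4,1/2,1 } ⇒ 657/4096
value(BRRRBRBRRBRRRB) = { 0,1/8,5/32,41/256,657/4096 | 329/2048,165/1024,83/512,21/128,11/64,3/16,1/4,1/2,1 } ⇒ 1315/8192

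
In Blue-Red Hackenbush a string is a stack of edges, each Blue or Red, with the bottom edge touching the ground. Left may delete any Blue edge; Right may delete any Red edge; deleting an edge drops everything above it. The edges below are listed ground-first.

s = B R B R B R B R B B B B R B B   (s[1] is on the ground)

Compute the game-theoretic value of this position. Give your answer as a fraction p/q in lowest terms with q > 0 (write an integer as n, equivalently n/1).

B: Left { 0 }, Right { — } -> simplest 1
BR: Left { 0 }, Right { 1 } -> simplest 1/2
BRB: Left { 0 1/2 }, Right { 1 } -> simplest 3/4
BRBR: Left { 0 1/2 }, Right { 3/4 1 } -> simplest 5/8
BRBRB: Left { 0 1/2 5/8 }, Right { 3/4 1 } -> simplest 11/16
BRBRBR: Left { 0 1/2 5/8 }, Right { 11/16 3/4 1 } -> simplest 21/32
BRBRBRB: Left { 0 1/2 5/8 21/32 }, Right { 11/16 3/4 1 } -> simplest 43/64
BRBRBRBR: Left { 0 1/2 5/8 21/32 }, Right { 43/64 11/16 3/4 1 } -> simplest 85/128
BRBRBRBRB: Left { 0 1/2 5/8 21/32 85/128 }, Right { 43/64 11/16 3/4 1 } -> simplest 171/256
BRBRBRBRBB: Left { 0 1/2 5/8 21/32 85/128 171/256 }, Right { 43/64 11/16 3/4 1 } -> simplest 343/512
BRBRBRBRBBB: Left { 0 1/2 5/8 21/32 85/128 171/256 343/512 }, Right { 43/64 11/16 3/4 1 } -> simplest 687/1024
BRBRBRBRBBBB: Left { 0 1/2 5/8 21/32 85/128 171/256 343/512 687/1024 }, Right { 43/64 11/16 3/4 1 } -> simplest 1375/2048
BRBRBRBRBBBBR: Left { 0 1/2 5/8 21/32 85/128 171/256 343/512 687/1024 }, Right { 1375/2048 43/64 11/16 3/4 1 } -> simplest 2749/4096
BRBRBRBRBBBBRB: Left { 0 1/2 5/8 21/32 85/128 171/256 343/512 687/1024 2749/4096 }, Right { 1375/2048 43/64 11/16 3/4 1 } -> simplest 5499/8192
BRBRBRBRBBBBRBB: Left { 0 1/2 5/8 21/32 85/128 171/256 343/512 687/1024 2749/4096 5499/8192 }, Right { 1375/2048 43/64 11/16 3/4 1 } -> simplest 10999/16384

10999/16384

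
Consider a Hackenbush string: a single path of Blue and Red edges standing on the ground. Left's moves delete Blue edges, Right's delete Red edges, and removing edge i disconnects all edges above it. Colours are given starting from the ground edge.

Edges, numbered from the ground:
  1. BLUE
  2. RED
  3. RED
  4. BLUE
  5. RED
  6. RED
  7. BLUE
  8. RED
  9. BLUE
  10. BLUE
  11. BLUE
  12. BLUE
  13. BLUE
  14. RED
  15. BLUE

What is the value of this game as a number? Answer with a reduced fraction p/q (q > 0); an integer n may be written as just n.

Prefix values for BLUE RED RED BLUE RED RED BLUE RED BLUE BLUE BLUE BLUE BLUE RED BLUE via {L|R} + simplicity:
B: Left { 0 }, Right { none } -> simplest 1
BR: Left { 0 }, Right { 1 } -> simplest 1/2
BRR: Left { 0 }, Right { 1/2,1 } -> simplest 1/4
BRRB: Left { 0,1/4 }, Right { 1/2,1 } -> simplest 3/8
BRRBR: Left { 0,1/4 }, Right { 3/8,1/2,1 } -> simplest 5/16
BRRBRR: Left { 0,1/4 }, Right { 5/16,3/8,1/2,1 } -> simplest 9/32
BRRBRRB: Left { 0,1/4,9/32 }, Right { 5/16,3/8,1/2,1 } -> simplest 19/64
BRRBRRBR: Left { 0,1/4,9/32 }, Right { 19/64,5/16,3/8,1/2,1 } -> simplest 37/128
BRRBRRBRB: Left { 0,1/4,9/32,37/128 }, Right { 19/64,5/16,3/8,1/2,1 } -> simplest 75/256
BRRBRRBRBB: Left { 0,1/4,9/32,37/128,75/256 }, Right { 19/64,5/16,3/8,1/2,1 } -> simplest 151/512
BRRBRRBRBBB: Left { 0,1/4,9/32,37/128,75/256,151/512 }, Right { 19/64,5/16,3/8,1/2,1 } -> simplest 303/1024
BRRBRRBRBBBB: Left { 0,1/4,9/32,37/128,75/256,151/512,303/1024 }, Right { 19/64,5/16,3/8,1/2,1 } -> simplest 607/2048
BRRBRRBRBBBBB: Left { 0,1/4,9/32,37/128,75/256,151/512,303/1024,607/2048 }, Right { 19/64,5/16,3/8,1/2,1 } -> simplest 1215/4096
BRRBRRBRBBBBBR: Left { 0,1/4,9/32,37/128,75/256,151/512,303/1024,607/2048 }, Right { 1215/4096,19/64,5/16,3/8,1/2,1 } -> simplest 2429/8192
BRRBRRBRBBBBBRB: Left { 0,1/4,9/32,37/128,75/256,151/512,303/1024,607/2048,2429/8192 }, Right { 1215/4096,19/64,5/16,3/8,1/2,1 } -> simplest 4859/16384

4859/16384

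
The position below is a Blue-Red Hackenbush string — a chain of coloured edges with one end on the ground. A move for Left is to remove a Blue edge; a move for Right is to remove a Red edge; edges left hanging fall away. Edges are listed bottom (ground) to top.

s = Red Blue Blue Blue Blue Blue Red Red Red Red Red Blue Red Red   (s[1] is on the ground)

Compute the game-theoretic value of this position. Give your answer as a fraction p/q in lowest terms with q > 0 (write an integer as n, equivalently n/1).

-503/8192

v(R) = {  | 0 } -> -1
v(RB) = { -1 | 0 } -> -1/2
v(RBB) = { -1 -1/2 | 0 } -> -1/4
v(RBBB) = { -1 -1/2 -1/4 | 0 } -> -1/8
v(RBBBB) = { -1 -1/2 -1/4 -1/8 | 0 } -> -1/16
v(RBBBBB) = { -1 -1/2 -1/4 -1/8 -1/16 | 0 } -> -1/32
v(RBBBBBR) = { -1 -1/2 -1/4 -1/8 -1/16 | -1/32 0 } -> -3/64
v(RBBBBBRR) = { -1 -1/2 -1/4 -1/8 -1/16 | -3/64 -1/32 0 } -> -7/128
v(RBBBBBRRR) = { -1 -1/2 -1/4 -1/8 -1/16 | -7/128 -3/64 -1/32 0 } -> -15/256
v(RBBBBBRRRR) = { -1 -1/2 -1/4 -1/8 -1/16 | -15/256 -7/128 -3/64 -1/32 0 } -> -31/512
v(RBBBBBRRRRR) = { -1 -1/2 -1/4 -1/8 -1/16 | -31/512 -15/256 -7/128 -3/64 -1/32 0 } -> -63/1024
v(RBBBBBRRRRRB) = { -1 -1/2 -1/4 -1/8 -1/16 -63/1024 | -31/512 -15/256 -7/128 -3/64 -1/32 0 } -> -125/2048
v(RBBBBBRRRRRBR) = { -1 -1/2 -1/4 -1/8 -1/16 -63/1024 | -125/2048 -31/512 -15/256 -7/128 -3/64 -1/32 0 } -> -251/4096
v(RBBBBBRRRRRBRR) = { -1 -1/2 -1/4 -1/8 -1/16 -63/1024 | -251/4096 -125/2048 -31/512 -15/256 -7/128 -3/64 -1/32 0 } -> -503/8192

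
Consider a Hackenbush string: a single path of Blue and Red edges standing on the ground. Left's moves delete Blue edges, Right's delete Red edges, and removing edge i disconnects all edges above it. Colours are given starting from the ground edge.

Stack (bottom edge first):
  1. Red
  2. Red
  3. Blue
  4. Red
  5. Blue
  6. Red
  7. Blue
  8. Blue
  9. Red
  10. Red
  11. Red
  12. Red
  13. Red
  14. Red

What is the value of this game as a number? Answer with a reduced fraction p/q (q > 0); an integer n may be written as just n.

Prefix values for Red Red Blue Red Blue Red Blue Blue Red Red Red Red Red Red via {L|R} + simplicity:
g(R) = { · | 0 } = -1
g(RR) = { · | -1,0 } = -2
g(RRB) = { -2 | -1,0 } = -3/2
g(RRBR) = { -2 | -3/2,-1,0 } = -7/4
g(RRBRB) = { -2,-7/4 | -3/2,-1,0 } = -13/8
g(RRBRBR) = { -2,-7/4 | -13/8,-3/2,-1,0 } = -27/16
g(RRBRBRB) = { -2,-7/4,-27/16 | -13/8,-3/2,-1,0 } = -53/32
g(RRBRBRBB) = { -2,-7/4,-27/16,-53/32 | -13/8,-3/2,-1,0 } = -105/64
g(RRBRBRBBR) = { -2,-7/4,-27/16,-53/32 | -105/64,-13/8,-3/2,-1,0 } = -211/128
g(RRBRBRBBRR) = { -2,-7/4,-27/16,-53/32 | -211/128,-105/64,-13/8,-3/2,-1,0 } = -423/256
g(RRBRBRBBRRR) = { -2,-7/4,-27/16,-53/32 | -423/256,-211/128,-105/64,-13/8,-3/2,-1,0 } = -847/512
g(RRBRBRBBRRRR) = { -2,-7/4,-27/16,-53/32 | -847/512,-423/256,-211/128,-105/64,-13/8,-3/2,-1,0 } = -1695/1024
g(RRBRBRBBRRRRR) = { -2,-7/4,-27/16,-53/32 | -1695/1024,-847/512,-423/256,-211/128,-105/64,-13/8,-3/2,-1,0 } = -3391/2048
g(RRBRBRBBRRRRRR) = { -2,-7/4,-27/16,-53/32 | -3391/2048,-1695/1024,-847/512,-423/256,-211/128,-105/64,-13/8,-3/2,-1,0 } = -6783/4096

-6783/4096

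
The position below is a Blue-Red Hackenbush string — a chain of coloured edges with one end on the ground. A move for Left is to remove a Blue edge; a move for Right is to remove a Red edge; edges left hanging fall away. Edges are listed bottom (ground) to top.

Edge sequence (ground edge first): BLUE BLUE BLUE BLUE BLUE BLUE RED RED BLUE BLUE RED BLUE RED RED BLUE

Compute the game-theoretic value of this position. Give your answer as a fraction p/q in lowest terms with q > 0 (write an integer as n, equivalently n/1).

edge 1 of 15 (BLUE): { 0 | (no moves) } -> 1
edge 2 of 15 (BLUE): { 0, 1 | (no moves) } -> 2
edge 3 of 15 (BLUE): { 0, 1, 2 | (no moves) } -> 3
edge 4 of 15 (BLUE): { 0, 1, 2, 3 | (no moves) } -> 4
edge 5 of 15 (BLUE): { 0, 1, 2, 3, 4 | (no moves) } -> 5
edge 6 of 15 (BLUE): { 0, 1, 2, 3, 4, 5 | (no moves) } -> 6
edge 7 of 15 (RED): { 0, 1, 2, 3, 4, 5 | 6 } -> 11/2
edge 8 of 15 (RED): { 0, 1, 2, 3, 4, 5 | 11/2, 6 } -> 21/4
edge 9 of 15 (BLUE): { 0, 1, 2, 3, 4, 5, 21/4 | 11/2, 6 } -> 43/8
edge 10 of 15 (BLUE): { 0, 1, 2, 3, 4, 5, 21/4, 43/8 | 11/2, 6 } -> 87/16
edge 11 of 15 (RED): { 0, 1, 2, 3, 4, 5, 21/4, 43/8 | 87/16, 11/2, 6 } -> 173/32
edge 12 of 15 (BLUE): { 0, 1, 2, 3, 4, 5, 21/4, 43/8, 173/32 | 87/16, 11/2, 6 } -> 347/64
edge 13 of 15 (RED): { 0, 1, 2, 3, 4, 5, 21/4, 43/8, 173/32 | 347/64, 87/16, 11/2, 6 } -> 693/128
edge 14 of 15 (RED): { 0, 1, 2, 3, 4, 5, 21/4, 43/8, 173/32 | 693/128, 347/64, 87/16, 11/2, 6 } -> 1385/256
edge 15 of 15 (BLUE): { 0, 1, 2, 3, 4, 5, 21/4, 43/8, 173/32, 1385/256 | 693/128, 347/64, 87/16, 11/2, 6 } -> 2771/512

2771/512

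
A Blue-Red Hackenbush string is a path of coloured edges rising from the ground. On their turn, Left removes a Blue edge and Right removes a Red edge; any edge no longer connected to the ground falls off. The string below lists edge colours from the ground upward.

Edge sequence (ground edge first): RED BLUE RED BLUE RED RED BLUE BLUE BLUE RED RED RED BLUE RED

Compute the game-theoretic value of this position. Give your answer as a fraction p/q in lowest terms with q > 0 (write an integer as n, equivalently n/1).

-5691/8192

Build G(s[:k]) for k = 1..14, string s = RED BLUE RED BLUE RED RED BLUE BLUE BLUE RED RED RED BLUE RED.
step 1: add RED to get R; options L={ (no moves) } R={ 0 } -> -1
step 2: add BLUE to get RB; options L={ -1 } R={ 0 } -> -1/2
step 3: add RED to get RBR; options L={ -1 } R={ -1/2 0 } -> -3/4
step 4: add BLUE to get RBRB; options L={ -1 -3/4 } R={ -1/2 0 } -> -5/8
step 5: add RED to get RBRBR; options L={ -1 -3/4 } R={ -5/8 -1/2 0 } -> -11/16
step 6: add RED to get RBRBRR; options L={ -1 -3/4 } R={ -11/16 -5/8 -1/2 0 } -> -23/32
step 7: add BLUE to get RBRBRRB; options L={ -1 -3/4 -23/32 } R={ -11/16 -5/8 -1/2 0 } -> -45/64
step 8: add BLUE to get RBRBRRBB; options L={ -1 -3/4 -23/32 -45/64 } R={ -11/16 -5/8 -1/2 0 } -> -89/128
step 9: add BLUE to get RBRBRRBBB; options L={ -1 -3/4 -23/32 -45/64 -89/128 } R={ -11/16 -5/8 -1/2 0 } -> -177/256
step 10: add RED to get RBRBRRBBBR; options L={ -1 -3/4 -23/32 -45/64 -89/128 } R={ -177/256 -11/16 -5/8 -1/2 0 } -> -355/512
step 11: add RED to get RBRBRRBBBRR; options L={ -1 -3/4 -23/32 -45/64 -89/128 } R={ -355/512 -177/256 -11/16 -5/8 -1/2 0 } -> -711/1024
step 12: add RED to get RBRBRRBBBRRR; options L={ -1 -3/4 -23/32 -45/64 -89/128 } R={ -711/1024 -355/512 -177/256 -11/16 -5/8 -1/2 0 } -> -1423/2048
step 13: add BLUE to get RBRBRRBBBRRRB; options L={ -1 -3/4 -23/32 -45/64 -89/128 -1423/2048 } R={ -711/1024 -355/512 -177/256 -11/16 -5/8 -1/2 0 } -> -2845/4096
step 14: add RED to get RBRBRRBBBRRRBR; options L={ -1 -3/4 -23/32 -45/64 -89/128 -1423/2048 } R={ -2845/4096 -711/1024 -355/512 -177/256 -11/16 -5/8 -1/2 0 } -> -5691/8192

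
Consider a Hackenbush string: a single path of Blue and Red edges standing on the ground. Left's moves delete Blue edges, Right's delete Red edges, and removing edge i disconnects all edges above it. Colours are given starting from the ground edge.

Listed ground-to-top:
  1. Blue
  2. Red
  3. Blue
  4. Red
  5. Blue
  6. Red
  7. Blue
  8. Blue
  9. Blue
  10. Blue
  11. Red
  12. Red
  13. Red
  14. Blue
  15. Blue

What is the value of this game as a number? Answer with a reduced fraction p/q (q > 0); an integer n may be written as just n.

step 1: add Blue to get B; options L={ 0 } R={ none } → 1
step 2: add Red to get BR; options L={ 0 } R={ 1 } → 1/2
step 3: add Blue to get BRB; options L={ 0; 1/2 } R={ 1 } → 3/4
step 4: add Red to get BRBR; options L={ 0; 1/2 } R={ 3/4; 1 } → 5/8
step 5: add Blue to get BRBRB; options L={ 0; 1/2; 5/8 } R={ 3/4; 1 } → 11/16
step 6: add Red to get BRBRBR; options L={ 0; 1/2; 5/8 } R={ 11/16; 3/4; 1 } → 21/32
step 7: add Blue to get BRBRBRB; options L={ 0; 1/2; 5/8; 21/32 } R={ 11/16; 3/4; 1 } → 43/64
step 8: add Blue to get BRBRBRBB; options L={ 0; 1/2; 5/8; 21/32; 43/64 } R={ 11/16; 3/4; 1 } → 87/128
step 9: add Blue to get BRBRBRBBB; options L={ 0; 1/2; 5/8; 21/32; 43/64; 87/128 } R={ 11/16; 3/4; 1 } → 175/256
step 10: add Blue to get BRBRBRBBBB; options L={ 0; 1/2; 5/8; 21/32; 43/64; 87/128; 175/256 } R={ 11/16; 3/4; 1 } → 351/512
step 11: add Red to get BRBRBRBBBBR; options L={ 0; 1/2; 5/8; 21/32; 43/64; 87/128; 175/256 } R={ 351/512; 11/16; 3/4; 1 } → 701/1024
step 12: add Red to get BRBRBRBBBBRR; options L={ 0; 1/2; 5/8; 21/32; 43/64; 87/128; 175/256 } R={ 701/1024; 351/512; 11/16; 3/4; 1 } → 1401/2048
step 13: add Red to get BRBRBRBBBBRRR; options L={ 0; 1/2; 5/8; 21/32; 43/64; 87/128; 175/256 } R={ 1401/2048; 701/1024; 351/512; 11/16; 3/4; 1 } → 2801/4096
step 14: add Blue to get BRBRBRBBBBRRRB; options L={ 0; 1/2; 5/8; 21/32; 43/64; 87/128; 175/256; 2801/4096 } R={ 1401/2048; 701/1024; 351/512; 11/16; 3/4; 1 } → 5603/8192
step 15: add Blue to get BRBRBRBBBBRRRBB; options L={ 0; 1/2; 5/8; 21/32; 43/64; 87/128; 175/256; 2801/4096; 5603/8192 } R={ 1401/2048; 701/1024; 351/512; 11/16; 3/4; 1 } → 11207/16384

11207/16384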